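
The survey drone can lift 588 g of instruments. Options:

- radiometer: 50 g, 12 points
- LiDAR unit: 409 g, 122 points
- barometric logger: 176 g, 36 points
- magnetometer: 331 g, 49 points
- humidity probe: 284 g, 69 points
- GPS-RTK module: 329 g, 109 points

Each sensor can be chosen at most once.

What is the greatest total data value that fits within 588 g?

Density check — GPS-RTK module 0.33, LiDAR unit 0.30, humidity probe 0.24 are the best per g.
A density-first pass picks radiometer + barometric logger + GPS-RTK module — 157 at 555 g.
Replace radiometer and GPS-RTK module with LiDAR unit: the trade gains 1 net, giving 158 at 585 g.
The closest alternative, radiometer + barometric logger + GPS-RTK module, reaches only 157.

158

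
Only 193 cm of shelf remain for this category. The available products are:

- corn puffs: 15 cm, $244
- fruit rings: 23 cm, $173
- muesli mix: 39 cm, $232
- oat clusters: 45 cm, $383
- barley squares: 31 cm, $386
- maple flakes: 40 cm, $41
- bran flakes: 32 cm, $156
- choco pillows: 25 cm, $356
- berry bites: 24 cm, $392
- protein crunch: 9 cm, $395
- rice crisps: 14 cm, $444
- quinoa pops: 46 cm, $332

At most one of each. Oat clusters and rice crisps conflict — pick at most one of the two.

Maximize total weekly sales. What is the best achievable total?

Corn puffs + fruit rings + barley squares + choco pillows + berry bites + protein crunch + rice crisps + quinoa pops uses 187 of the 193 cm and totals 2722.

2722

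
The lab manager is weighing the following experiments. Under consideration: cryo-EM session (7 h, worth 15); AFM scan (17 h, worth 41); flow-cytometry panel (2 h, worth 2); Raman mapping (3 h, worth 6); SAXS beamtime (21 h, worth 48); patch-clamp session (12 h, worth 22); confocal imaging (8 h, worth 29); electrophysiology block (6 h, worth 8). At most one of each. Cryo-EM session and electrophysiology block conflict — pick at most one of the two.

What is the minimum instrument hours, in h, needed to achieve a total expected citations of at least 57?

23

Minimise h subject to total expected citations ≥ 57.
Taking Raman mapping + patch-clamp session + confocal imaging gives 57 (≥ 57) for 23 h.
Any bundle with less than 23 h falls short of 57.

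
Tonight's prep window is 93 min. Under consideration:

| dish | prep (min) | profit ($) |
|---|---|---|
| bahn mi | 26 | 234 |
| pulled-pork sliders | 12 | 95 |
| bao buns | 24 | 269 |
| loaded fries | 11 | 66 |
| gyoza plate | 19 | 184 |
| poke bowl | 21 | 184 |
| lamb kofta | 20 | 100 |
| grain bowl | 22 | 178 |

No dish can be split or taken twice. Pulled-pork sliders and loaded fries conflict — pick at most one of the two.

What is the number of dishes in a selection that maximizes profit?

The maximum profit within 93 min is 871.
For example bahn mi + bao buns + gyoza plate + poke bowl achieves it, using 90 min.
Any selection reaching 871 contains exactly 4 dishes.

4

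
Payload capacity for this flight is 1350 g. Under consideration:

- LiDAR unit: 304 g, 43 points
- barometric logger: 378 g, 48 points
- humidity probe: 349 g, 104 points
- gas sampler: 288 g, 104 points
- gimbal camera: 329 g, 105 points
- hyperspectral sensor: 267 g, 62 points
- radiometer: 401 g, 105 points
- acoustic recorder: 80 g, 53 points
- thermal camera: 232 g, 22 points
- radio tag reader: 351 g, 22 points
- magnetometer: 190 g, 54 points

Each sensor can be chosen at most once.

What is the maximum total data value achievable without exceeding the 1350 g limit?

A density-first pass picks humidity probe + gas sampler + gimbal camera + acoustic recorder + magnetometer — 420 at 1236 g.
Dropping magnetometer frees 190 g; slotting in hyperspectral sensor (267 g) lifts the total to 428 at 1313 g.
No other feasible combination exceeds 428.

428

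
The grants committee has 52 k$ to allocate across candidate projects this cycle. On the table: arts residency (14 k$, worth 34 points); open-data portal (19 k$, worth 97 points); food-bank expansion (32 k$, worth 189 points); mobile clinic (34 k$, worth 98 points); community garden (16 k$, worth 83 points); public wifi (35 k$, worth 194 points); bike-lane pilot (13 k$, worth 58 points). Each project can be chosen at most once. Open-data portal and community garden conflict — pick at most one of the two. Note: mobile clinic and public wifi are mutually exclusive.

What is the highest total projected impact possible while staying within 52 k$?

286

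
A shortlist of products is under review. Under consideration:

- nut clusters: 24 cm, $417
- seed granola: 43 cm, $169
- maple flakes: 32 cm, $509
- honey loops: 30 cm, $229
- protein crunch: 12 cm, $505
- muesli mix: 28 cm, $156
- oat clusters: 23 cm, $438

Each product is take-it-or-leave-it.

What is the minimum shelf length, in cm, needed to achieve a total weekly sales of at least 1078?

Minimise cm subject to total weekly sales ≥ 1078.
Taking nut clusters + protein crunch + oat clusters gives 1360 (≥ 1078) for 59 cm.
Any bundle with less than 59 cm falls short of 1078.

59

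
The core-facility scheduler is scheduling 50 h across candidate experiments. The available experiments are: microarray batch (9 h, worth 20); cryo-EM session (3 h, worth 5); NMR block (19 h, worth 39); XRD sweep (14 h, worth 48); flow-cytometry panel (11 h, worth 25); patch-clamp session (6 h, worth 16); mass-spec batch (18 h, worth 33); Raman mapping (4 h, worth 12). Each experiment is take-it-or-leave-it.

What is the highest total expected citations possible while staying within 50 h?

128

Ranking by ratio (expected citations/h): XRD sweep 3.43, Raman mapping 3.00, patch-clamp session 2.67, flow-cytometry panel 2.27.
A density-first pass picks microarray batch + cryo-EM session + XRD sweep + flow-cytometry panel + patch-clamp session + Raman mapping — 126 at 47 h.
The 16 h tied up in microarray batch and cryo-EM session and Raman mapping is better spent on NMR block — total rises to 128 (50 h).
Next best is microarray batch + cryo-EM session + XRD sweep + flow-cytometry panel + patch-clamp session + Raman mapping at 126 (47 h) — short by 2.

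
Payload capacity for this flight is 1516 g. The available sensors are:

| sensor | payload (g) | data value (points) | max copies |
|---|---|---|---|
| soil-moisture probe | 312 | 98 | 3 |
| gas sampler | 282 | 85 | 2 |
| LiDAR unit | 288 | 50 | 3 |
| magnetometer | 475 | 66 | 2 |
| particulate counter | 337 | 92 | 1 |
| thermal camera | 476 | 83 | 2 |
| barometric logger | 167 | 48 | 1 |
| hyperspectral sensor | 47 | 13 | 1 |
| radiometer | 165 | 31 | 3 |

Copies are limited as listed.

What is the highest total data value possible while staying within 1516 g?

Ranking by ratio (data value/g): soil-moisture probe 0.31, gas sampler 0.30, barometric logger 0.29, hyperspectral sensor 0.28.
3×soil-moisture probe + 2×gas sampler uses 1500 of the 1516 g and totals 464.
No other feasible combination exceeds 464.

464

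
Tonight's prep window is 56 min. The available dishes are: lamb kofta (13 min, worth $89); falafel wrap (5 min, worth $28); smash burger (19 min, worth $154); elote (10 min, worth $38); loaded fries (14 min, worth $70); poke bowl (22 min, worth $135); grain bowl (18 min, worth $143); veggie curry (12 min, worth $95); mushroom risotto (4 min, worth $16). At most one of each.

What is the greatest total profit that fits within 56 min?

420

Ranking by ratio (profit/min): smash burger 8.11, grain bowl 7.94, veggie curry 7.92.
Taking falafel wrap + smash burger + grain bowl + veggie curry: 54 min used, 420 in profit.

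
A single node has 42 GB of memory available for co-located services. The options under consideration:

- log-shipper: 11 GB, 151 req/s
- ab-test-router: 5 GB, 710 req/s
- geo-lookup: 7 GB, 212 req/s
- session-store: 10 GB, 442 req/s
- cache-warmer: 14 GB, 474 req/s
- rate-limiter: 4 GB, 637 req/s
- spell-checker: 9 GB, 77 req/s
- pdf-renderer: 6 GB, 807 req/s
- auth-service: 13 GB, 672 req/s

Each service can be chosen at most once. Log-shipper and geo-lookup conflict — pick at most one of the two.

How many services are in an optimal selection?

5

Best achievable throughput is 3300.
For example ab-test-router + cache-warmer + rate-limiter + pdf-renderer + auth-service achieves it, using 42 GB.
Any selection reaching 3300 contains exactly 5 services.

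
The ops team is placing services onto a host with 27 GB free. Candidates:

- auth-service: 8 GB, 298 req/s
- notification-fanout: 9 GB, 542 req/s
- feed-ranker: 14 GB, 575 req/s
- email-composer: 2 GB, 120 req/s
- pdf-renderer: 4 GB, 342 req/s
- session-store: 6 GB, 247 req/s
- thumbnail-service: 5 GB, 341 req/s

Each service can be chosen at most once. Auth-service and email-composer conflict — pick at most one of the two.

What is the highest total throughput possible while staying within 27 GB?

Best packing: notification-fanout + email-composer + pdf-renderer + session-store + thumbnail-service — 26 GB, 1592 total.

1592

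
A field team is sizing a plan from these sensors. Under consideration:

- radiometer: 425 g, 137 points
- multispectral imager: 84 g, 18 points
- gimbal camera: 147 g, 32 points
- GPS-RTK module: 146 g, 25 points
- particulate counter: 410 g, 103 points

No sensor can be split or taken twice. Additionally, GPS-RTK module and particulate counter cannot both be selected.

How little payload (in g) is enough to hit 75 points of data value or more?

Minimise g subject to total data value ≥ 75.
multispectral imager + gimbal camera + GPS-RTK module: 75 data value at 377 g.
No combination under 377 g hits 75.

377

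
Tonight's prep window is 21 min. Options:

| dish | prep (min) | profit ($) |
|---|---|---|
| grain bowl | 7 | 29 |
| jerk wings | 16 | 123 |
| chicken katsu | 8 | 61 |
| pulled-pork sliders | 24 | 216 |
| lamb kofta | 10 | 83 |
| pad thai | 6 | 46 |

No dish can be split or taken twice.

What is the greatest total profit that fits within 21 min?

Density check — pulled-pork sliders 9.00, lamb kofta 8.30, jerk wings 7.69 are the best per min.
The ratio heuristic lands on lamb kofta + pad thai (129) but leaves 5 min idle.
The 6 min tied up in pad thai is better spent on chicken katsu — total rises to 144 (18 min).

144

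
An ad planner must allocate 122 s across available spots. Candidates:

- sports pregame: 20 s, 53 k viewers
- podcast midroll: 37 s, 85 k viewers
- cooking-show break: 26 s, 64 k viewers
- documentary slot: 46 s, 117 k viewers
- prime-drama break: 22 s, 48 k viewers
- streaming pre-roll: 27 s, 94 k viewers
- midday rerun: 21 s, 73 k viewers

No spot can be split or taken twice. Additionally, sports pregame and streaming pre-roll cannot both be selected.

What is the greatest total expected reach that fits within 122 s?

348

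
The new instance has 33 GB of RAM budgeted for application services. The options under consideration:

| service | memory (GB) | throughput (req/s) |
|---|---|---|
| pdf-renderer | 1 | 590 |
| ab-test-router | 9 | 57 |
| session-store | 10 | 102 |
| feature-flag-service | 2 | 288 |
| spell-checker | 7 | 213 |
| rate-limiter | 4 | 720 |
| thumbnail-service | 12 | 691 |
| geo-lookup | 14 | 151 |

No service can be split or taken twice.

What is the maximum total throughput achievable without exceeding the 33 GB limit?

2502

Taking pdf-renderer + feature-flag-service + spell-checker + rate-limiter + thumbnail-service: 26 GB used, 2502 in throughput.
An exhaustive check of the 256 subsets confirms 2502.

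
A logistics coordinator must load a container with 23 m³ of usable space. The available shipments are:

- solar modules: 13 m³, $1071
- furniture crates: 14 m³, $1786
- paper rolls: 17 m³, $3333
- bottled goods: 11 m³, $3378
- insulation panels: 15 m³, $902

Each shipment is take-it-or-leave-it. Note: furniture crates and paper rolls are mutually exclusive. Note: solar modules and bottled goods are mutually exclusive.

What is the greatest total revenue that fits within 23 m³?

Best packing: bottled goods — 11 m³, 3378 total.
Next best is paper rolls at 3333 (17 m³) — short by 45.

3378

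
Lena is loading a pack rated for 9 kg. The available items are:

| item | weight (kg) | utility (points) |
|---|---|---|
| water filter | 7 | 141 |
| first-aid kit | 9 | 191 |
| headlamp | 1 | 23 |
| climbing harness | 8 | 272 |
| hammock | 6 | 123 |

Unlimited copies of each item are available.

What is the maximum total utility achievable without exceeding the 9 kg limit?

295

Headlamp + climbing harness uses 9 of the 9 kg and totals 295.
No other feasible combination exceeds 295.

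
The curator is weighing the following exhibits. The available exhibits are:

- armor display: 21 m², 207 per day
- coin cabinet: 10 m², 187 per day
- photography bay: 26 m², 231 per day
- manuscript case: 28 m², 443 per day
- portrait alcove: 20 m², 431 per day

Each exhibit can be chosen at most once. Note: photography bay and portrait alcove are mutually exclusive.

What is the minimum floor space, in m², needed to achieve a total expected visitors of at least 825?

48

Need the lightest bundle worth ≥ 825.
Taking manuscript case + portrait alcove gives 874 (≥ 825) for 48 m².
Below 48 m² the best achievable stays under 825.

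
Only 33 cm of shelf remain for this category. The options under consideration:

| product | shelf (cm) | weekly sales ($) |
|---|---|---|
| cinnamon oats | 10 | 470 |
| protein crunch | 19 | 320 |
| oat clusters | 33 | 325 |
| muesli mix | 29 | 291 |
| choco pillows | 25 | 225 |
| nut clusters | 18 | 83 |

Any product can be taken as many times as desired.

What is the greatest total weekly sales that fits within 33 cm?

1410

3×cinnamon oats uses 30 of the 33 cm and totals 1410.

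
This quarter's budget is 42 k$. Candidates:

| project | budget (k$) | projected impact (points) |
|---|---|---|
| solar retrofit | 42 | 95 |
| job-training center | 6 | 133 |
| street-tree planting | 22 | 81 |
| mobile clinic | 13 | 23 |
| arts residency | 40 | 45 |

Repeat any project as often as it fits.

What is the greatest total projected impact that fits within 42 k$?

By projected impact per k$: job-training center 22.17, street-tree planting 3.68, solar retrofit 2.26 lead.
7×job-training center uses 42 of the 42 k$ and totals 931.
Every other selection either busts 42 k$ or fails to beat 931.

931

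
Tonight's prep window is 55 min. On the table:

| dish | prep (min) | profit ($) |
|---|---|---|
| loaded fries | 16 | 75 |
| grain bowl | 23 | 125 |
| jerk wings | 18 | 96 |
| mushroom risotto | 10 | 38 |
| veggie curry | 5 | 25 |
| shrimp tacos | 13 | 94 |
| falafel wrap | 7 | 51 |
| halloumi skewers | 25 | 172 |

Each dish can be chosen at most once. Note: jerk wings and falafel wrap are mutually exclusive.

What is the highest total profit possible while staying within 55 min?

355

By profit per min: falafel wrap 7.29, shrimp tacos 7.23, halloumi skewers 6.88 lead.
Greedy by ratio would take veggie curry + shrimp tacos + falafel wrap + halloumi skewers: 50 min used, total 342.
Replace veggie curry with mushroom risotto: the trade gains 13 net, giving 355 at 55 min.
That's the maximum — no feasible swap from here does better than 355.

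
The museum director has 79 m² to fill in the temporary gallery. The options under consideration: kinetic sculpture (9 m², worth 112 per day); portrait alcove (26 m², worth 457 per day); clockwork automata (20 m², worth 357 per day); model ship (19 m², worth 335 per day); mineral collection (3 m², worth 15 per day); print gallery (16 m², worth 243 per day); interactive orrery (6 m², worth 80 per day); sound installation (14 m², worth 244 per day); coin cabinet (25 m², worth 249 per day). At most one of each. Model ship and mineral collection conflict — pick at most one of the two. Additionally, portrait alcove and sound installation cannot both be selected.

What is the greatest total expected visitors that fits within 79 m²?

1291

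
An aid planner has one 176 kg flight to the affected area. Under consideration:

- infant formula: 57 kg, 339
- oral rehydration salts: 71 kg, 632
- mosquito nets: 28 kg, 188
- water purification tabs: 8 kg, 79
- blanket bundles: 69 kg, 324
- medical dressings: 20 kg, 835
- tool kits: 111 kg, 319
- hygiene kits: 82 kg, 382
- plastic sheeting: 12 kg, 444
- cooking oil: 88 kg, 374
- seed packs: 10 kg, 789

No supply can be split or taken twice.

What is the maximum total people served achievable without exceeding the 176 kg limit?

The ratio heuristic lands on oral rehydration salts + mosquito nets + water purification tabs + medical dressings + plastic sheeting + seed packs (2967) but leaves 27 kg idle.
Dropping mosquito nets and water purification tabs frees 36 kg; slotting in infant formula (57 kg) lifts the total to 3039 at 170 kg.
Runner-up oral rehydration salts + mosquito nets + water purification tabs + medical dressings + plastic sheeting + seed packs tops out at 2967.

3039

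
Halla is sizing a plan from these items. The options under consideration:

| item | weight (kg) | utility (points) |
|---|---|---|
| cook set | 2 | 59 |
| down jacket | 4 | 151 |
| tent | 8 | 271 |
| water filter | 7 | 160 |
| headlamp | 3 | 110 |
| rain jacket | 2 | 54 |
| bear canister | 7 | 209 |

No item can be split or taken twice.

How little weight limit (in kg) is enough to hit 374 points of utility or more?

11

Need the lightest bundle worth ≥ 374.
tent + headlamp: 381 utility at 11 kg.
Any bundle with less than 11 kg falls short of 374.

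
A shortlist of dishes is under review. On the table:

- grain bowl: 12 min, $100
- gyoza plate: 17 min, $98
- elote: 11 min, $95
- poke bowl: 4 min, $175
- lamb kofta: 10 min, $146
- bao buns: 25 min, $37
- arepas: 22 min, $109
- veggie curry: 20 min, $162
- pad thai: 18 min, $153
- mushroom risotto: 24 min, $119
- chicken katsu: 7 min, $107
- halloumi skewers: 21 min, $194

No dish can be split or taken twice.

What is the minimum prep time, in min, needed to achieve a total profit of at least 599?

42

Need the lightest bundle worth ≥ 599.
poke bowl + lamb kofta + chicken katsu + halloumi skewers: 622 profit at 42 min.
No combination under 42 min hits 599.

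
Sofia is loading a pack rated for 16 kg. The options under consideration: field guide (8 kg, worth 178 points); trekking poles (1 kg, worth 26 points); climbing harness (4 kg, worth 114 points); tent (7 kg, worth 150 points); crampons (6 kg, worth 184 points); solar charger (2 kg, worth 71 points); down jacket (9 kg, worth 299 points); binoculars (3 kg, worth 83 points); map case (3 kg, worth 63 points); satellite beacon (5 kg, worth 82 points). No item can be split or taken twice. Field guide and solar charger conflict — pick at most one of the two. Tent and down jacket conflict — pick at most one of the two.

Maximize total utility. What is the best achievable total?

510

By utility per kg: solar charger 35.50, down jacket 33.22, crampons 30.67 lead.
Taking trekking poles + climbing harness + solar charger + down jacket: 16 kg used, 510 in utility.
No other feasible combination exceeds 510.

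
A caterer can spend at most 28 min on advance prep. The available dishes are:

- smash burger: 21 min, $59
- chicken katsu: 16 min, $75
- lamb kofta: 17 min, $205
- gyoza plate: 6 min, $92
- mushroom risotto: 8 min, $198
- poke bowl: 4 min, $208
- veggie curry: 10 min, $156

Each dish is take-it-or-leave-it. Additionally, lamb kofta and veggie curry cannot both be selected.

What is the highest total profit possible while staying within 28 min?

654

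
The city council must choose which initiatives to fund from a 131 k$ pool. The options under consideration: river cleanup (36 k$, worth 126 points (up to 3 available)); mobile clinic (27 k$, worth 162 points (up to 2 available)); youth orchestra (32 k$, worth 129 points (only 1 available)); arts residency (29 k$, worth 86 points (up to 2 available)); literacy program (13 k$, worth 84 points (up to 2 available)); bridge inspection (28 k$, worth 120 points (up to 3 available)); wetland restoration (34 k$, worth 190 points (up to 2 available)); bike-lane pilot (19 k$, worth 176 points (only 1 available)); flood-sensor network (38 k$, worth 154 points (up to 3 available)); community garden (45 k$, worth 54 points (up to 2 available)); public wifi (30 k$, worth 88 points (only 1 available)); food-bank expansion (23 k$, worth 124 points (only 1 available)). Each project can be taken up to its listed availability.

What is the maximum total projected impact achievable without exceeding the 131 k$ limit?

Ranking by ratio (projected impact/k$): bike-lane pilot 9.26, literacy program 6.46, mobile clinic 6.00.
Taking the top-ratio projects first gives 2×mobile clinic + 2×literacy program + bike-lane pilot + food-bank expansion for 792 (122 k$).
Dropping mobile clinic frees 27 k$; slotting in wetland restoration (34 k$) lifts the total to 820 at 129 k$.
Every other selection either busts 131 k$ or exceeds an availability limit or fails to beat 820.

820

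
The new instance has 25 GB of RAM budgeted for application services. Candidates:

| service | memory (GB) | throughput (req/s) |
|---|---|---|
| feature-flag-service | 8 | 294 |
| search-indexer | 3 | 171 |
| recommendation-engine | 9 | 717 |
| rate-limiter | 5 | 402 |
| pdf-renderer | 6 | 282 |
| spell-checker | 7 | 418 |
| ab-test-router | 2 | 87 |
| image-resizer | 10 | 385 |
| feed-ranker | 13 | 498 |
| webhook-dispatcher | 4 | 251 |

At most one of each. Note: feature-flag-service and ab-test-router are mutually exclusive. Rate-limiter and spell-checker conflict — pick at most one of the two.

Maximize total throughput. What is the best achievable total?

1659

Density check — rate-limiter 80.40, recommendation-engine 79.67, webhook-dispatcher 62.75, spell-checker 59.71 are the best per GB.
Taking search-indexer + recommendation-engine + rate-limiter + pdf-renderer + ab-test-router: 25 GB used, 1659 in throughput.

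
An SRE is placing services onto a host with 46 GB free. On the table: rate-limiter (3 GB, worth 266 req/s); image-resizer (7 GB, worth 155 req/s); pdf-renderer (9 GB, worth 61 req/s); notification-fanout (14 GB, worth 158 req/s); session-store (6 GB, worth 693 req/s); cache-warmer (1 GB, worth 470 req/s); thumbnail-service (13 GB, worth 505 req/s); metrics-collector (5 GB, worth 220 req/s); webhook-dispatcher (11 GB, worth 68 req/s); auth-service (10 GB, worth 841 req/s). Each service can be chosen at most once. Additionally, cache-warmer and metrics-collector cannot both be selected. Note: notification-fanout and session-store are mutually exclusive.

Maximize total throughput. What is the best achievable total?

2930

Rate-limiter + image-resizer + session-store + cache-warmer + thumbnail-service + auth-service uses 40 of the 46 GB and totals 2930.
Runner-up rate-limiter + session-store + cache-warmer + thumbnail-service + webhook-dispatcher + auth-service tops out at 2843.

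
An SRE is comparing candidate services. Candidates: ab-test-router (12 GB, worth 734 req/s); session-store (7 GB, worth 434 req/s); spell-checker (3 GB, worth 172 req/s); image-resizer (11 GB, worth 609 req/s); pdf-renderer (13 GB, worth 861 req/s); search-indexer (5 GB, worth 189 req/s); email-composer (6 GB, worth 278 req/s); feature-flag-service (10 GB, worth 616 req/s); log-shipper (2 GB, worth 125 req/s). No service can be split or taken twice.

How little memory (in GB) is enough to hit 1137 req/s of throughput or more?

18

Look for the lowest-memory combination reaching 1137.
spell-checker + pdf-renderer + log-shipper reaches 1158 using 18 GB.
Below 18 GB the best achievable stays under 1137.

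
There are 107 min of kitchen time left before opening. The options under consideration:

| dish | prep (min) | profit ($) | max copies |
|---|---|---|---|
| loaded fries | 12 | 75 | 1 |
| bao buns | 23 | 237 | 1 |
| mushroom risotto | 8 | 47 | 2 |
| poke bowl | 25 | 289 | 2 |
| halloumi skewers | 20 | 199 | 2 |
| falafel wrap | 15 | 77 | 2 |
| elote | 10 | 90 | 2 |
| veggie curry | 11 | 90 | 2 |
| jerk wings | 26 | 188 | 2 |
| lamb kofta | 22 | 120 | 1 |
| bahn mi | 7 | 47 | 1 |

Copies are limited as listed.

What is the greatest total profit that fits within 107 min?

Taking the top-ratio dishes first gives bao buns + 2×poke bowl + halloumi skewers + elote for 1104 (103 min).
Replace bao buns with halloumi skewers + bahn mi: the trade gains 9 net, giving 1113 at 107 min.

1113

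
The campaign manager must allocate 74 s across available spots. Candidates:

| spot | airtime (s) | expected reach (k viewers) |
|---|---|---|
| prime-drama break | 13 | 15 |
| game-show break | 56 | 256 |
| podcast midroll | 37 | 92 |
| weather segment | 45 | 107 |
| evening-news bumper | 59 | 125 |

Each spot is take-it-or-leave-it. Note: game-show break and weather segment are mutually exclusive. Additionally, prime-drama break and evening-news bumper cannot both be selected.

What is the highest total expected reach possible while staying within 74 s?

271

Prime-drama break + game-show break uses 69 of the 74 s and totals 271.
Runner-up game-show break tops out at 256.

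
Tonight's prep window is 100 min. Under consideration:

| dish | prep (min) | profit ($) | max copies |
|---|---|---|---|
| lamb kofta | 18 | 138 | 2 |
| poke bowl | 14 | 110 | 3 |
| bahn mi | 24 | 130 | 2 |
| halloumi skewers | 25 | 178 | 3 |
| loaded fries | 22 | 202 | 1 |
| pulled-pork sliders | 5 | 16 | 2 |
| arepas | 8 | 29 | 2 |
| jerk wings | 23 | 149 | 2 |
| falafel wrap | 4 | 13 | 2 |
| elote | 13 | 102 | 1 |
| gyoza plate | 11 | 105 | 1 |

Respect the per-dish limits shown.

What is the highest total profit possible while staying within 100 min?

815

Ranking by ratio (profit/min): gyoza plate 9.55, loaded fries 9.18, poke bowl 7.86, elote 7.85.
A density-first pass picks 3×poke bowl + loaded fries + arepas + falafel wrap + elote + gyoza plate — 781 at 100 min.
Replace arepas and falafel wrap and elote with halloumi skewers: the trade gains 34 net, giving 815 at 100 min.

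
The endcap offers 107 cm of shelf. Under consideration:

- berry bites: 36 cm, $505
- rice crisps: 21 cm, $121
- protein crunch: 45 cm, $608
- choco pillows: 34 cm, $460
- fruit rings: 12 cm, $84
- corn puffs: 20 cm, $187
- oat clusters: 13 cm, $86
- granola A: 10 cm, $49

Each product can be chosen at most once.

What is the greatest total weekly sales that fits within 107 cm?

By weekly sales per cm: berry bites 14.03, choco pillows 13.53, protein crunch 13.51, corn puffs 9.35 lead.
Filling by ratio: berry bites + choco pillows + fruit rings + corn puffs for 1236, with 5 cm left unused.
The 46 cm tied up in choco pillows and fruit rings is better spent on protein crunch — total rises to 1300 (101 cm).
Runner-up berry bites + protein crunch + fruit rings + oat clusters tops out at 1283.

1300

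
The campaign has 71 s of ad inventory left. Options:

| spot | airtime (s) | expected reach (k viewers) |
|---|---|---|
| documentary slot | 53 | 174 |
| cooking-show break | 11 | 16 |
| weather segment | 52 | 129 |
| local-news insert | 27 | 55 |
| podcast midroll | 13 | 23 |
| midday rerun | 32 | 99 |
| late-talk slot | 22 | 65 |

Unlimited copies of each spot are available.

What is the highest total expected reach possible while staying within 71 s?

Greedy by ratio would take documentary slot + podcast midroll: 66 s used, total 197.
Dropping documentary slot and podcast midroll frees 66 s; slotting in 2×midday rerun (64 s) lifts the total to 198 at 64 s.
Nothing else within 71 s beats 198.

198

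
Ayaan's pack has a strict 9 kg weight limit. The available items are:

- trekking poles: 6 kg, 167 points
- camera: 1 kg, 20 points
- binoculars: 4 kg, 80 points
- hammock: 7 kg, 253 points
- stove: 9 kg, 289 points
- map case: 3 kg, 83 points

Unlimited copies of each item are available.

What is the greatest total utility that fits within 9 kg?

Density check — hammock 36.14, stove 32.11, trekking poles 27.83 are the best per kg.
2×camera + hammock uses 9 of the 9 kg and totals 293.

293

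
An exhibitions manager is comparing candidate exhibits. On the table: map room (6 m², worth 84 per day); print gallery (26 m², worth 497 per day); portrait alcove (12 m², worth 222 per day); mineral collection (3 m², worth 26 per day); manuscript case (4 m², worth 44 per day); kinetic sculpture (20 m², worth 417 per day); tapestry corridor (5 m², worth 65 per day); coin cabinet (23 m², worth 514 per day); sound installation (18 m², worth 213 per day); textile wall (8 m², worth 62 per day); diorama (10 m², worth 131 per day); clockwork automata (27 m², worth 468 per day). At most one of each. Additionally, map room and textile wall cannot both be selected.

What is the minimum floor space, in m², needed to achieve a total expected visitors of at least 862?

Look for the lowest-floor combination reaching 862.
kinetic sculpture + coin cabinet: 931 expected visitors at 43 m².
Below 43 m² the best achievable stays under 862.

43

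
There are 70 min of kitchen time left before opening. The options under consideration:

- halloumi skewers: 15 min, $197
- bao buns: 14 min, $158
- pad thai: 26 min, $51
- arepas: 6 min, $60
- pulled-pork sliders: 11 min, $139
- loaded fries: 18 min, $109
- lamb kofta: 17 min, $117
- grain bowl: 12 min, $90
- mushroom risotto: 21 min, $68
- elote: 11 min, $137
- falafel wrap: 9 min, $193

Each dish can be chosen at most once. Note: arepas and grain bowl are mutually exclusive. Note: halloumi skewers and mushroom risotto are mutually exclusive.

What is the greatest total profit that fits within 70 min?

884

Density check — falafel wrap 21.44, halloumi skewers 13.13, pulled-pork sliders 12.64, elote 12.45 are the best per min.
Taking halloumi skewers + bao buns + arepas + pulled-pork sliders + elote + falafel wrap: 66 min used, 884 in profit.
The closest alternative, halloumi skewers + arepas + pulled-pork sliders + lamb kofta + elote + falafel wrap, reaches only 843.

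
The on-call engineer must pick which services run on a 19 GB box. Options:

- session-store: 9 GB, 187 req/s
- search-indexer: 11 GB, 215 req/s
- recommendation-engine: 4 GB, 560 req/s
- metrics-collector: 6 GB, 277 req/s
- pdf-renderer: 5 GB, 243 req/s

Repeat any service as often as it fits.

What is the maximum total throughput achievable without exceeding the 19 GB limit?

Taking 4×recommendation-engine: 16 GB used, 2240 in throughput.

2240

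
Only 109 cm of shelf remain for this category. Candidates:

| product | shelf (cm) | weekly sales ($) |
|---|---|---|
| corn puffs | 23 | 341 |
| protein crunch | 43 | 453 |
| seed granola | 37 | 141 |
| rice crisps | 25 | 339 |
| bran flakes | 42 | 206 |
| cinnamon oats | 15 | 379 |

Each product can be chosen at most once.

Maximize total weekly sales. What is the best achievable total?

Taking corn puffs + protein crunch + rice crisps + cinnamon oats: 106 cm used, 1512 in weekly sales.
The closest alternative, corn puffs + rice crisps + bran flakes + cinnamon oats, reaches only 1265.

1512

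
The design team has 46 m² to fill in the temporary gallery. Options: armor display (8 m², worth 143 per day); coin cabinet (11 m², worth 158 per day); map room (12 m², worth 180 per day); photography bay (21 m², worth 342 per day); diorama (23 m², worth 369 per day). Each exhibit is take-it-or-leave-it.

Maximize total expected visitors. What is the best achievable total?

711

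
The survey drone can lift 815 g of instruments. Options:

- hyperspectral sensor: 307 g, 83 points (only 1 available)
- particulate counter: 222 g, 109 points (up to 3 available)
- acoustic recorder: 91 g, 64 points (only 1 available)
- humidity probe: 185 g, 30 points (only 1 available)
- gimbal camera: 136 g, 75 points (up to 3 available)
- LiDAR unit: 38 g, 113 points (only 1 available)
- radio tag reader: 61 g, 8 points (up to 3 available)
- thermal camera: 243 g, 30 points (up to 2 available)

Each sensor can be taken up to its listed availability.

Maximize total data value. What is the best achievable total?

511

Density check — LiDAR unit 2.97, acoustic recorder 0.70, gimbal camera 0.55 are the best per g.
The ratio ordering already packs tightly: particulate counter + acoustic recorder + 3×gimbal camera + LiDAR unit, 759 g, 511.
Nothing else within 815 g beats 511.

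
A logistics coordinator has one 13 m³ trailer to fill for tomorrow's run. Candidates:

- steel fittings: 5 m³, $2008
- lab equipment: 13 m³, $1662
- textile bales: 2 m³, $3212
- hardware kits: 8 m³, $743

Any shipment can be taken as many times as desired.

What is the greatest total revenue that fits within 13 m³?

Taking 6×textile bales: 12 m³ used, 19272 in revenue.
No other feasible combination exceeds 19272.

19272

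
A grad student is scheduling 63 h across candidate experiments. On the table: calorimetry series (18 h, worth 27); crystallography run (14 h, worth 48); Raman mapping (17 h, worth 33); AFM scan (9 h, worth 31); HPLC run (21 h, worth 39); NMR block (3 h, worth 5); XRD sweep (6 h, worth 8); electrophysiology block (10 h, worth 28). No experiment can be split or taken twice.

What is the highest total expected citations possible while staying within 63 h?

159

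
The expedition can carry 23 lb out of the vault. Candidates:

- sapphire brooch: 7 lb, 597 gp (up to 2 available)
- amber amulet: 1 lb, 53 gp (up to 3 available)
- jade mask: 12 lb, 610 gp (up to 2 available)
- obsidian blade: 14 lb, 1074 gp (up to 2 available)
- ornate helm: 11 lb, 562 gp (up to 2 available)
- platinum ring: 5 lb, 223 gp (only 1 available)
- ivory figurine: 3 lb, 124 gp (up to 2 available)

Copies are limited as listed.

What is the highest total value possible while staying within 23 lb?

Taking the top-ratio items first gives 2×sapphire brooch + 3×amber amulet + platinum ring for 1576 (22 lb).
Replace sapphire brooch and amber amulet and platinum ring with obsidian blade: the trade gains 201 net, giving 1777 at 23 lb.
No other feasible combination exceeds 1777.

1777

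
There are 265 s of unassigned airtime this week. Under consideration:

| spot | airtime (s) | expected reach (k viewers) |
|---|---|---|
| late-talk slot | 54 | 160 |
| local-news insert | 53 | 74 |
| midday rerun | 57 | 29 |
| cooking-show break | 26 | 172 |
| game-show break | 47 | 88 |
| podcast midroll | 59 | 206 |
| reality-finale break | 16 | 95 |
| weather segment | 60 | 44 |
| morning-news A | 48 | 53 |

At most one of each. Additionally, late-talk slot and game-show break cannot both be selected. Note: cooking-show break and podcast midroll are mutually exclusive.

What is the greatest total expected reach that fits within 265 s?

Taking late-talk slot + local-news insert + cooking-show break + reality-finale break + weather segment + morning-news A: 257 s used, 598 in expected reach.

598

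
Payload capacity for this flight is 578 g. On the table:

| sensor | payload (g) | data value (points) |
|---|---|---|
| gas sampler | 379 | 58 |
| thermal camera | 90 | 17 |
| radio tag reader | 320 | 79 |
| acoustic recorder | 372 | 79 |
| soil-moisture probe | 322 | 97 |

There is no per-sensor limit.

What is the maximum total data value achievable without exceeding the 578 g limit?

131

Density check — soil-moisture probe 0.30, radio tag reader 0.25, acoustic recorder 0.21, thermal camera 0.19 are the best per g.
The ratio ordering already packs tightly: 2×thermal camera + soil-moisture probe, 502 g, 131.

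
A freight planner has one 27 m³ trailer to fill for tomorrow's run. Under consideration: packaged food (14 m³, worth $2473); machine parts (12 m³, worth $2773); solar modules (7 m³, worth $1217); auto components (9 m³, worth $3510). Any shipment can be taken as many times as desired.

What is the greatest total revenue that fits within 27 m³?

Best packing: 3×auto components — 27 m³, 10530 total.
That's the maximum — no swap from here does better than 10530.

10530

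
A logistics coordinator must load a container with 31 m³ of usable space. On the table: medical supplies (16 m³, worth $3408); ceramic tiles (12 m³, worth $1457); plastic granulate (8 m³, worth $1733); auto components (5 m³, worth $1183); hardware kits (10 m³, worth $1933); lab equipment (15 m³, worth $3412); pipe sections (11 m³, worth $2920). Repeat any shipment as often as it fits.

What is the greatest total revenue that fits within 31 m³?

By revenue per m³: pipe sections 265.45, auto components 236.60, lab equipment 227.47 lead.
Taking the top-ratio shipments first gives auto components + 2×pipe sections for 7023 (27 m³).
Replace pipe sections with 3×auto components: the trade gains 629 net, giving 7652 at 31 m³.
Every other selection either busts 31 m³ or fails to beat 7652.

7652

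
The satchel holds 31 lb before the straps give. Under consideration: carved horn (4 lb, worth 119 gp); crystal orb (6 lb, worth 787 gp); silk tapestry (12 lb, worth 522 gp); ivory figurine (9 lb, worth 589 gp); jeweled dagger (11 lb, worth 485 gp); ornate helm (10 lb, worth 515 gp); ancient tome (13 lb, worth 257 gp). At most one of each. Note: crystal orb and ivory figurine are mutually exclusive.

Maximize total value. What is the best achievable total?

Carved horn + crystal orb + jeweled dagger + ornate helm uses 31 of the 31 lb and totals 1906.
An exhaustive check of the 128 subsets confirms 1906.

1906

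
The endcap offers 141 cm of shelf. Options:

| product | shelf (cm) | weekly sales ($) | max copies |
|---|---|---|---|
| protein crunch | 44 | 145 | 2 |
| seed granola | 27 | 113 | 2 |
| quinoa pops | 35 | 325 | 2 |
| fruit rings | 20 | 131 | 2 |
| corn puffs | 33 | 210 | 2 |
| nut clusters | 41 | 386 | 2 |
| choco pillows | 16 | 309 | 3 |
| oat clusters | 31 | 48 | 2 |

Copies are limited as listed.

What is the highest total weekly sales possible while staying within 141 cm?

A density-first pass picks 2×nut clusters + 3×choco pillows — 1699 at 130 cm.
Replace 2×nut clusters with 2×quinoa pops + fruit rings: the trade gains 9 net, giving 1708 at 138 cm.

1708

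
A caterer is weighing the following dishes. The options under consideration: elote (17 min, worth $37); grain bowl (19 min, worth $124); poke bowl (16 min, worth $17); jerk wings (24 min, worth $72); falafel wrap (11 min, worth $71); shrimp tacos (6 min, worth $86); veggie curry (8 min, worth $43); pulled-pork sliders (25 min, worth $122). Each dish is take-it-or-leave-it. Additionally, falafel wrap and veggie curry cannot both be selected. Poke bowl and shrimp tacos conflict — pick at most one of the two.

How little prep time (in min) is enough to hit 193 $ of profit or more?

25

Look for the lowest-prep combination reaching 193.
grain bowl + shrimp tacos: 210 profit at 25 min.
Below 25 min the best achievable stays under 193.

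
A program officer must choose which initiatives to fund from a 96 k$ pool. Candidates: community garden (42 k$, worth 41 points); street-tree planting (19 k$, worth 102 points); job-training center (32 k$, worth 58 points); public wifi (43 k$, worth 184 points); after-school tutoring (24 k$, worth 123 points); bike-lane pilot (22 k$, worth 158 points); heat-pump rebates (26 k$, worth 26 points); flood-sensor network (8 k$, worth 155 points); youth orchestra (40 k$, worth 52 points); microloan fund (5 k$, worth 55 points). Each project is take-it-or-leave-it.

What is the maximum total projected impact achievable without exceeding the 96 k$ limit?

599

The ratio heuristic lands on street-tree planting + after-school tutoring + bike-lane pilot + flood-sensor network + microloan fund (593) but leaves 18 k$ idle.
Replace after-school tutoring and microloan fund with public wifi: the trade gains 6 net, giving 599 at 92 k$.
That's the maximum — no swap from here does better than 599.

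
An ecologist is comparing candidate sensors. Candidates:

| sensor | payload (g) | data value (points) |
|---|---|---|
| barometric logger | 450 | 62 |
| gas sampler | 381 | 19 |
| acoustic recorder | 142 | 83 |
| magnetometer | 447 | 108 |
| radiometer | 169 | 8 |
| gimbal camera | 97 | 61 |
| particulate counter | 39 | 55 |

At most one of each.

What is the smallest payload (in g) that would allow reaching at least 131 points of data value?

Look for the lowest-payload combination reaching 131.
acoustic recorder + particulate counter: 138 data value at 181 g.
Below 181 g the best achievable stays under 131.

181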